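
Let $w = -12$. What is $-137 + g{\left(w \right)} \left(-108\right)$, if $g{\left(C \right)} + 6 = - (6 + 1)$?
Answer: $1267$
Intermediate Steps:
$g{\left(C \right)} = -13$ ($g{\left(C \right)} = -6 - \left(6 + 1\right) = -6 - 7 = -13$)
$-137 + g{\left(w \right)} \left(-108\right) = -137 - -1404 = -137 + 1404 = 1267$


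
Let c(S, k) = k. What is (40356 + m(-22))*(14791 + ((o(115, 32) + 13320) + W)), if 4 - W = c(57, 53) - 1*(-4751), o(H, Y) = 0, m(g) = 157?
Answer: 944398543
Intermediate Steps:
W = -4800 (W = 4 - (53 - 1*(-4751)) = 4 - (53 + 4751) = 4 - 1*4804 = 4 - 4804 = -4800)
(40356 + m(-22))*(14791 + ((o(115, 32) + 13320) + W)) = (40356 + 157)*(14791 + ((0 + 13320) - 4800)) = 40513*(14791 + (13320 - 4800)) = 40513*(14791 + 8520) = 40513*23311 = 944398543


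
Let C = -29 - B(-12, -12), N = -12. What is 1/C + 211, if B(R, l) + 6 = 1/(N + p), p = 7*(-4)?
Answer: 193869/919 ≈ 210.96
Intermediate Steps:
p = -28
B(R, l) = -241/40 (B(R, l) = -6 + 1/(-12 - 28) = -6 + 1/(-40) = -6 - 1/40 = -241/40)
C = -919/40 (C = -29 - 1*(-241/40) = -29 + 241/40 = -919/40 ≈ -22.975)
1/C + 211 = 1/(-919/40) + 211 = -40/919 + 211 = 193869/919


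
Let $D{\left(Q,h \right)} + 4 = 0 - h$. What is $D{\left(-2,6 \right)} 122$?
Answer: $-1220$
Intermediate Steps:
$D{\left(Q,h \right)} = -4 - h$ ($D{\left(Q,h \right)} = -4 + \left(0 - h\right) = -4 - h$)
$D{\left(-2,6 \right)} 122 = \left(-4 - 6\right) 122 = \left(-10\right) 122 = -1220$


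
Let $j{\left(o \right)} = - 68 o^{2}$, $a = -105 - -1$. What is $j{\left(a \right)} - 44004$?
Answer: $-779492$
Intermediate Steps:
$a = -104$ ($a = -105 + 1 = -104$)
$j{\left(a \right)} - 44004 = - 68 \left(-104\right)^{2} - 44004 = \left(-68\right) 10816 - 44004 = -735488 - 44004 = -779492$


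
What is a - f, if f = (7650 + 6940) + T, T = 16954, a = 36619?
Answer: 5075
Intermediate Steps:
f = 31544 (f = (7650 + 6940) + 16954 = 14590 + 16954 = 31544)
a - f = 36619 - 1*31544 = 36619 - 31544 = 5075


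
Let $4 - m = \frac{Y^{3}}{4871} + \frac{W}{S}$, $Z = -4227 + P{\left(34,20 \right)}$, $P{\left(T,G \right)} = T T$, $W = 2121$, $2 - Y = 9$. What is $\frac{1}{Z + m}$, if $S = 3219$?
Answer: $- \frac{5226583}{16033005819} \approx -0.00032599$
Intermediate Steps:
$Y = -7$ ($Y = 2 - 9 = -7$)
$P{\left(T,G \right)} = T^{2}$
$Z = -3071$ ($Z = -4227 + 34^{2} = -4227 + 1156 = -3071$)
$m = \frac{17830574}{5226583}$ ($m = 4 - \left(\frac{\left(-7\right)^{3}}{4871} + \frac{2121}{3219}\right) = 4 - \left(\left(-343\right) \frac{1}{4871} + 2121 \cdot \frac{1}{3219}\right) = 4 - \left(- \frac{343}{4871} + \frac{707}{1073}\right) = 4 - \frac{3075758}{5226583} = \frac{17830574}{5226583} \approx 3.4115$)
$\frac{1}{Z + m} = \frac{1}{-3071 + \frac{17830574}{5226583}} = \frac{1}{- \frac{16033005819}{5226583}} = - \frac{5226583}{16033005819}$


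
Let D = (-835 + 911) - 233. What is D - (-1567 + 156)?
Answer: 1254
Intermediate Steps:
D = -157 (D = 76 - 233 = -157)
D - (-1567 + 156) = -157 - (-1567 + 156) = -157 - 1*(-1411) = -157 + 1411 = 1254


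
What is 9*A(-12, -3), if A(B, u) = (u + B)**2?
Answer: 2025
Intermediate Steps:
A(B, u) = (B + u)**2
9*A(-12, -3) = 9*(-12 - 3)**2 = 9*(-15)**2 = 9*225 = 2025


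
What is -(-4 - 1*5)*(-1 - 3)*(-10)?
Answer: 360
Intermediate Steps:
-(-4 - 1*5)*(-1 - 3)*(-10) = -(-4 - 5)*(-4)*(-10) = -(-9)*(-4)*(-10) = -1*36*(-10) = -36*(-10) = 360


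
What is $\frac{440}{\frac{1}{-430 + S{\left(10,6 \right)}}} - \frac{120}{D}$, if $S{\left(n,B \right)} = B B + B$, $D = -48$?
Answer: $- \frac{341435}{2} \approx -1.7072 \cdot 10^{5}$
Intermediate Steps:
$S{\left(n,B \right)} = B + B^{2}$ ($S{\left(n,B \right)} = B^{2} + B = B + B^{2}$)
$\frac{440}{\frac{1}{-430 + S{\left(10,6 \right)}}} - \frac{120}{D} = \frac{440}{\frac{1}{-430 + 6 \left(1 + 6\right)}} - \frac{120}{-48} = \frac{440}{\frac{1}{-430 + 6 \cdot 7}} - - \frac{5}{2} = \frac{440}{\frac{1}{-430 + 42}} + \frac{5}{2} = \frac{440}{\frac{1}{-388}} + \frac{5}{2} = \frac{440}{- \frac{1}{388}} + \frac{5}{2} = 440 \left(-388\right) + \frac{5}{2} = -170720 + \frac{5}{2} = - \frac{341435}{2}$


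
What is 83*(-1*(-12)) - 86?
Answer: 910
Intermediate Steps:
83*(-1*(-12)) - 86 = 83*12 - 86 = 996 - 86 = 910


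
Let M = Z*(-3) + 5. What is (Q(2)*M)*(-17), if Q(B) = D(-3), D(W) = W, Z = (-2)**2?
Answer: -357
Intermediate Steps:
Z = 4
Q(B) = -3
M = -7 (M = 4*(-3) + 5 = -12 + 5 = -7)
(Q(2)*M)*(-17) = -3*(-7)*(-17) = 21*(-17) = -357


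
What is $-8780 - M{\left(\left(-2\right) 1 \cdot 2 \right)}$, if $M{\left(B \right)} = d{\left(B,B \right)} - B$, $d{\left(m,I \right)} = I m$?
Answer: $-8800$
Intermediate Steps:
$M{\left(B \right)} = B^{2} - B$ ($M{\left(B \right)} = B B - B = B^{2} - B$)
$-8780 - M{\left(\left(-2\right) 1 \cdot 2 \right)} = -8780 - \left(-2\right) 1 \cdot 2 \left(-1 + \left(-2\right) 1 \cdot 2\right) = -8780 - \left(-2\right) 2 \left(-1 - 4\right) = -8780 - - 4 \left(-1 - 4\right) = -8780 - \left(-4\right) \left(-5\right) = -8780 - 20 = -8800$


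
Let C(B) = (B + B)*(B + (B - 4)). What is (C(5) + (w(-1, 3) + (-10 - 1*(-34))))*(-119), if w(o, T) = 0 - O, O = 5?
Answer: -9401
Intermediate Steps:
w(o, T) = -5 (w(o, T) = 0 - 1*5 = 0 - 5 = -5)
C(B) = 2*B*(-4 + 2*B) (C(B) = (2*B)*(B + (-4 + B)) = (2*B)*(-4 + 2*B) = 2*B*(-4 + 2*B))
(C(5) + (w(-1, 3) + (-10 - 1*(-34))))*(-119) = (4*5*(-2 + 5) + (-5 + (-10 - 1*(-34))))*(-119) = (4*5*3 + (-5 + (-10 + 34)))*(-119) = (60 + (-5 + 24))*(-119) = (60 + 19)*(-119) = 79*(-119) = -9401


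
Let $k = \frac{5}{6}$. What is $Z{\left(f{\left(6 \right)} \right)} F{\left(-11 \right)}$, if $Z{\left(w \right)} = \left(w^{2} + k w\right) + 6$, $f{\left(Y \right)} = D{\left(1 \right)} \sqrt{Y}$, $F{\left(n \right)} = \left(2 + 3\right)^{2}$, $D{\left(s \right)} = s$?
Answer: $300 + \frac{125 \sqrt{6}}{6} \approx 351.03$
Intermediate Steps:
$F{\left(n \right)} = 25$ ($F{\left(n \right)} = 5^{2} = 25$)
$k = \frac{5}{6}$ ($k = 5 \cdot \frac{1}{6} = \frac{5}{6} \approx 0.83333$)
$f{\left(Y \right)} = \sqrt{Y}$ ($f{\left(Y \right)} = 1 \sqrt{Y} = \sqrt{Y}$)
$Z{\left(w \right)} = 6 + w^{2} + \frac{5 w}{6}$ ($Z{\left(w \right)} = \left(w^{2} + \frac{5 w}{6}\right) + 6 = 6 + w^{2} + \frac{5 w}{6}$)
$Z{\left(f{\left(6 \right)} \right)} F{\left(-11 \right)} = \left(6 + \left(\sqrt{6}\right)^{2} + \frac{5 \sqrt{6}}{6}\right) 25 = \left(6 + 6 + \frac{5 \sqrt{6}}{6}\right) 25 = \left(12 + \frac{5 \sqrt{6}}{6}\right) 25 = 300 + \frac{125 \sqrt{6}}{6}$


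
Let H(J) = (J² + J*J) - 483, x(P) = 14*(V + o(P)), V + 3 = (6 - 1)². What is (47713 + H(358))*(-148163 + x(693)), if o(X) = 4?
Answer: -44865568842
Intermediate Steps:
V = 22 (V = -3 + (6 - 1)² = -3 + 5² = -3 + 25 = 22)
x(P) = 364 (x(P) = 14*(22 + 4) = 14*26 = 364)
H(J) = -483 + 2*J² (H(J) = (J² + J²) - 483 = 2*J² - 483 = -483 + 2*J²)
(47713 + H(358))*(-148163 + x(693)) = (47713 + (-483 + 2*358²))*(-148163 + 364) = (47713 + (-483 + 2*128164))*(-147799) = (47713 + (-483 + 256328))*(-147799) = (47713 + 255845)*(-147799) = 303558*(-147799) = -44865568842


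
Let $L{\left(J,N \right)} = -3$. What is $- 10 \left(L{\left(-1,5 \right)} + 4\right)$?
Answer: $-10$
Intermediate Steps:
$- 10 \left(L{\left(-1,5 \right)} + 4\right) = - 10 \left(-3 + 4\right) = \left(-10\right) 1 = -10$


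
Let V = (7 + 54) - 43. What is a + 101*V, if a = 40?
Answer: 1858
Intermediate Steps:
V = 18 (V = 61 - 43 = 18)
a + 101*V = 40 + 101*18 = 40 + 1818 = 1858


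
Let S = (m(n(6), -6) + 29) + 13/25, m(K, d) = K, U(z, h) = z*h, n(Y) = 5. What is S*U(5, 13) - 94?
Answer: 10749/5 ≈ 2149.8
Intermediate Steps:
U(z, h) = h*z
S = 863/25 (S = (5 + 29) + 13/25 = 34 + 13*(1/25) = 34 + 13/25 = 863/25 ≈ 34.520)
S*U(5, 13) - 94 = 863*(13*5)/25 - 94 = (863/25)*65 - 94 = 11219/5 - 94 = 10749/5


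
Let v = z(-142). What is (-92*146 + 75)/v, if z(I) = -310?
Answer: 13357/310 ≈ 43.087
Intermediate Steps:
v = -310
(-92*146 + 75)/v = (-92*146 + 75)/(-310) = (-13432 + 75)*(-1/310) = -13357*(-1/310) = 13357/310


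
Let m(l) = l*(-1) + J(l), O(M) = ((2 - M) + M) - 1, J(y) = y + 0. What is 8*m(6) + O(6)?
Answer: 1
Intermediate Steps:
J(y) = y
O(M) = 1 (O(M) = 2 - 1 = 1)
m(l) = 0 (m(l) = l*(-1) + l = -l + l = 0)
8*m(6) + O(6) = 8*0 + 1 = 0 + 1 = 1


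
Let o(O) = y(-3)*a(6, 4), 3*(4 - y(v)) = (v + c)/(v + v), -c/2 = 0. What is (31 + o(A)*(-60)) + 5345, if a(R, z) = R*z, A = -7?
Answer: -144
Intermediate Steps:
c = 0 (c = -2*0 = 0)
y(v) = 23/6 (y(v) = 4 - (v + 0)/(3*(v + v)) = 4 - v/(3*(2*v)) = 4 - v*1/(2*v)/3 = 4 - 1/3*1/2 = 4 - 1/6 = 23/6)
o(O) = 92 (o(O) = 23*(6*4)/6 = (23/6)*24 = 92)
(31 + o(A)*(-60)) + 5345 = (31 + 92*(-60)) + 5345 = (31 - 5520) + 5345 = -5489 + 5345 = -144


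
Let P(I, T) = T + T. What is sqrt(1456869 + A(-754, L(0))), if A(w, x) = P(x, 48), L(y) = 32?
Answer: 3*sqrt(161885) ≈ 1207.0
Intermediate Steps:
P(I, T) = 2*T
A(w, x) = 96 (A(w, x) = 2*48 = 96)
sqrt(1456869 + A(-754, L(0))) = sqrt(1456869 + 96) = sqrt(1456965) = 3*sqrt(161885)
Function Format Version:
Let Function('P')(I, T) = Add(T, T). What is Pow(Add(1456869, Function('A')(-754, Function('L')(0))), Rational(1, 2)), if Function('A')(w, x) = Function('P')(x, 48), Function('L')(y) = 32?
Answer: Mul(3, Pow(161885, Rational(1, 2))) ≈ 1207.0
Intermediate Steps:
Function('P')(I, T) = Mul(2, T)
Function('A')(w, x) = 96 (Function('A')(w, x) = Mul(2, 48) = 96)
Pow(Add(1456869, Function('A')(-754, Function('L')(0))), Rational(1, 2)) = Pow(Add(1456869, 96), Rational(1, 2)) = Pow(1456965, Rational(1, 2)) = Mul(3, Pow(161885, Rational(1, 2)))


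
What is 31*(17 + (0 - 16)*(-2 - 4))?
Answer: 3503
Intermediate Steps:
31*(17 + (0 - 16)*(-2 - 4)) = 31*(17 - 16*(-6)) = 31*(17 + 96) = 31*113 = 3503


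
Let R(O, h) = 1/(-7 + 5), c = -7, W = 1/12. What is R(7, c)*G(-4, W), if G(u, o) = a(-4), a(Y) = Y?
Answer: 2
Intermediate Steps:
W = 1/12 ≈ 0.083333
G(u, o) = -4
R(O, h) = -1/2 (R(O, h) = 1/(-2) = -1/2)
R(7, c)*G(-4, W) = -1/2*(-4) = 2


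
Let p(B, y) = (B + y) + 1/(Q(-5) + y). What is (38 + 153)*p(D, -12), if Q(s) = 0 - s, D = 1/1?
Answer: -14898/7 ≈ -2128.3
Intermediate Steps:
D = 1
Q(s) = -s
p(B, y) = B + y + 1/(5 + y) (p(B, y) = (B + y) + 1/(-1*(-5) + y) = (B + y) + 1/(5 + y) = B + y + 1/(5 + y))
(38 + 153)*p(D, -12) = (38 + 153)*((1 + (-12)**2 + 5*1 + 5*(-12) + 1*(-12))/(5 - 12)) = 191*((1 + 144 + 5 - 60 - 12)/(-7)) = 191*(-1/7*78) = 191*(-78/7) = -14898/7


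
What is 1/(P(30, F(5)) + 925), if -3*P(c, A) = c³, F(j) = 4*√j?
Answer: -1/8075 ≈ -0.00012384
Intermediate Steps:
P(c, A) = -c³/3
1/(P(30, F(5)) + 925) = 1/(-⅓*30³ + 925) = 1/(-⅓*27000 + 925) = 1/(-9000 + 925) = 1/(-8075) = -1/8075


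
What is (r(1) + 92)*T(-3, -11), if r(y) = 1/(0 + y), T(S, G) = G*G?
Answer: 11253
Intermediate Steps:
T(S, G) = G²
r(y) = 1/y
(r(1) + 92)*T(-3, -11) = (1/1 + 92)*(-11)² = (1 + 92)*121 = 93*121 = 11253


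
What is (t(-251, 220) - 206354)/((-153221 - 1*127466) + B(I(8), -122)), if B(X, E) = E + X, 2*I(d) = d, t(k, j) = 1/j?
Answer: 45397879/61777100 ≈ 0.73487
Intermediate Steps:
I(d) = d/2
(t(-251, 220) - 206354)/((-153221 - 1*127466) + B(I(8), -122)) = (1/220 - 206354)/((-153221 - 1*127466) + (-122 + (1/2)*8)) = (1/220 - 206354)/((-153221 - 127466) + (-122 + 4)) = -45397879/(220*(-280687 - 118)) = -45397879/220/(-280805) = -45397879/220*(-1/280805) = 45397879/61777100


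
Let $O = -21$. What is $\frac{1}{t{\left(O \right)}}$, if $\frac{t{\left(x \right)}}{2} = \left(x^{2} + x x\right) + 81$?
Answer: $\frac{1}{1926} \approx 0.00051921$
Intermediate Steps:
$t{\left(x \right)} = 162 + 4 x^{2}$ ($t{\left(x \right)} = 2 \left(\left(x^{2} + x x\right) + 81\right) = 2 \left(\left(x^{2} + x^{2}\right) + 81\right) = 2 \left(2 x^{2} + 81\right) = 2 \left(81 + 2 x^{2}\right) = 162 + 4 x^{2}$)
$\frac{1}{t{\left(O \right)}} = \frac{1}{162 + 4 \left(-21\right)^{2}} = \frac{1}{162 + 4 \cdot 441} = \frac{1}{162 + 1764} = \frac{1}{1926}$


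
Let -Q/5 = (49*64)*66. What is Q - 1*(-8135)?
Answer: -1026745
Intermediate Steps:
Q = -1034880 (Q = -5*49*64*66 = -15680*66 = -5*206976 = -1034880)
Q - 1*(-8135) = -1034880 - 1*(-8135) = -1034880 + 8135 = -1026745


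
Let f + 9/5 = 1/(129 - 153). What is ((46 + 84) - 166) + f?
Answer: -4541/120 ≈ -37.842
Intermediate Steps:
f = -221/120 (f = -9/5 + 1/(129 - 153) = -9/5 + 1/(-24) = -9/5 - 1/24 = -221/120 ≈ -1.8417)
((46 + 84) - 166) + f = ((46 + 84) - 166) - 221/120 = (130 - 166) - 221/120 = -36 - 221/120 = -4541/120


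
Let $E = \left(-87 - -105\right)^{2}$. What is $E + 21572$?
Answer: $21896$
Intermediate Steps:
$E = 324$ ($E = \left(-87 + 105\right)^{2} = 18^{2} = 324$)
$E + 21572 = 324 + 21572 = 21896$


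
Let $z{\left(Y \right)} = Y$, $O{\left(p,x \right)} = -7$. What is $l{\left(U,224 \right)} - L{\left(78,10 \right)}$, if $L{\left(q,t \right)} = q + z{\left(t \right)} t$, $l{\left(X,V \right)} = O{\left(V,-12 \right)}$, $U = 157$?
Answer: $-185$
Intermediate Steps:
$l{\left(X,V \right)} = -7$
$L{\left(q,t \right)} = q + t^{2}$ ($L{\left(q,t \right)} = q + t t = q + t^{2}$)
$l{\left(U,224 \right)} - L{\left(78,10 \right)} = -7 - \left(78 + 10^{2}\right) = -7 - \left(78 + 100\right) = -7 - 178 = -185$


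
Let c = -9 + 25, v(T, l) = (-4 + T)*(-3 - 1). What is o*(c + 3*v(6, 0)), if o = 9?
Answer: -72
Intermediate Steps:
v(T, l) = 16 - 4*T (v(T, l) = (-4 + T)*(-4) = 16 - 4*T)
c = 16
o*(c + 3*v(6, 0)) = 9*(16 + 3*(16 - 4*6)) = 9*(16 + 3*(16 - 24)) = 9*(16 + 3*(-8)) = 9*(16 - 24) = 9*(-8) = -72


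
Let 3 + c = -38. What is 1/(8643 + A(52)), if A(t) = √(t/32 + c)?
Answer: 23048/199203969 - 2*I*√70/199203969 ≈ 0.0001157 - 8.4e-8*I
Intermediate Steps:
c = -41 (c = -3 - 38 = -41)
A(t) = √(-41 + t/32) (A(t) = √(t/32 - 41) = √(-41 + t/32))
1/(8643 + A(52)) = 1/(8643 + √(-2624 + 2*52)/8) = 1/(8643 + √(-2624 + 104)/8) = 1/(8643 + √(-2520)/8) = 1/(8643 + (6*I*√70)/8) = 1/(8643 + 3*I*√70/4)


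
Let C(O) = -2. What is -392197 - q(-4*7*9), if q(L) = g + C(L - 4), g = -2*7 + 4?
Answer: -392185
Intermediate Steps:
g = -10 (g = -14 + 4 = -10)
q(L) = -12 (q(L) = -10 - 2 = -12)
-392197 - q(-4*7*9) = -392197 - 1*(-12) = -392197 + 12 = -392185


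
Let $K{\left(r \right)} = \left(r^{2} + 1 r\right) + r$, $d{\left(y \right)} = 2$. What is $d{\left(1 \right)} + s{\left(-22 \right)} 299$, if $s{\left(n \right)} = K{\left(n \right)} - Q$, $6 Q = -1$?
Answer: $\frac{789671}{6} \approx 1.3161 \cdot 10^{5}$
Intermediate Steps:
$Q = - \frac{1}{6}$ ($Q = \frac{1}{6} \left(-1\right) = - \frac{1}{6} \approx -0.16667$)
$K{\left(r \right)} = r^{2} + 2 r$ ($K{\left(r \right)} = \left(r^{2} + r\right) + r = \left(r + r^{2}\right) + r = r^{2} + 2 r$)
$s{\left(n \right)} = \frac{1}{6} + n \left(2 + n\right)$ ($s{\left(n \right)} = n \left(2 + n\right) - - \frac{1}{6} = n \left(2 + n\right) + \frac{1}{6} = \frac{1}{6} + n \left(2 + n\right)$)
$d{\left(1 \right)} + s{\left(-22 \right)} 299 = 2 + \left(\frac{1}{6} - 22 \left(2 - 22\right)\right) 299 = 2 + \left(\frac{1}{6} - -440\right) 299 = 2 + \left(\frac{1}{6} + 440\right) 299 = 2 + \frac{2641}{6} \cdot 299 = 2 + \frac{789659}{6} = \frac{789671}{6}$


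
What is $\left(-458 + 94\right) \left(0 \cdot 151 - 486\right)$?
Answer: $176904$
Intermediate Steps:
$\left(-458 + 94\right) \left(0 \cdot 151 - 486\right) = - 364 \left(0 - 486\right) = \left(-364\right) \left(-486\right) = 176904$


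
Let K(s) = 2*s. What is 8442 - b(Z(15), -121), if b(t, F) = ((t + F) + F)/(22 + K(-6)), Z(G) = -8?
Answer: 8467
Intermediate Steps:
b(t, F) = F/5 + t/10 (b(t, F) = ((t + F) + F)/(22 + 2*(-6)) = ((F + t) + F)/(22 - 12) = (t + 2*F)/10 = (t + 2*F)*(1/10) = F/5 + t/10)
8442 - b(Z(15), -121) = 8442 - ((1/5)*(-121) + (1/10)*(-8)) = 8442 - (-121/5 - 4/5) = 8442 - 1*(-25) = 8442 + 25 = 8467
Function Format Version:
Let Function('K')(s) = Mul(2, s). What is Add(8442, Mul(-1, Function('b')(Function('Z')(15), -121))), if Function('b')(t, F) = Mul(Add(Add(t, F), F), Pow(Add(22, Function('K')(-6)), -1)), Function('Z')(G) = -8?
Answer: 8467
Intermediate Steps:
Function('b')(t, F) = Add(Mul(Rational(1, 5), F), Mul(Rational(1, 10), t)) (Function('b')(t, F) = Mul(Add(Add(t, F), F), Pow(Add(22, Mul(2, -6)), -1)) = Mul(Add(Add(F, t), F), Pow(Add(22, -12), -1)) = Mul(Add(t, Mul(2, F)), Pow(10, -1)) = Mul(Add(t, Mul(2, F)), Rational(1, 10)) = Add(Mul(Rational(1, 5), F), Mul(Rational(1, 10), t)))
Add(8442, Mul(-1, Function('b')(Function('Z')(15), -121))) = Add(8442, Mul(-1, Add(Mul(Rational(1, 5), -121), Mul(Rational(1, 10), -8)))) = Add(8442, Mul(-1, Add(Rational(-121, 5), Rational(-4, 5)))) = Add(8442, Mul(-1, -25)) = Add(8442, 25) = 8467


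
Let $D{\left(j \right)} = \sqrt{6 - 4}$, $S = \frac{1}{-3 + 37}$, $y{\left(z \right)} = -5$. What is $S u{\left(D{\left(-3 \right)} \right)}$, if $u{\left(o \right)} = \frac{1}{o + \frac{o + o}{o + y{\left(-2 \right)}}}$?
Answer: $\frac{1}{119} + \frac{13 \sqrt{2}}{476} \approx 0.047027$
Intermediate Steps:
$S = \frac{1}{34} \approx 0.029412$
$D{\left(j \right)} = \sqrt{2}$
$u{\left(o \right)} = \frac{1}{o + \frac{2 o}{-5 + o}}$ ($u{\left(o \right)} = \frac{1}{o + \frac{o + o}{o - 5}} = \frac{1}{o + \frac{2 o}{-5 + o}}$)
$S u{\left(D{\left(-3 \right)} \right)} = \frac{\frac{1}{\sqrt{2}} \frac{1}{-3 + \sqrt{2}} \left(-5 + \sqrt{2}\right)}{34} = \frac{\frac{\sqrt{2}}{2} \frac{1}{-3 + \sqrt{2}} \left(-5 + \sqrt{2}\right)}{34} = \frac{\frac{1}{2} \sqrt{2} \frac{1}{-3 + \sqrt{2}} \left(-5 + \sqrt{2}\right)}{34} = \frac{\sqrt{2} \left(-5 + \sqrt{2}\right)}{68 \left(-3 + \sqrt{2}\right)}$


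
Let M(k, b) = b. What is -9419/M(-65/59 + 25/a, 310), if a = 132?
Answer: -9419/310 ≈ -30.384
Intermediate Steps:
-9419/M(-65/59 + 25/a, 310) = -9419/310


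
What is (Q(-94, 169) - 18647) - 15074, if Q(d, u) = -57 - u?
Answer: -33947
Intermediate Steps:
(Q(-94, 169) - 18647) - 15074 = ((-57 - 1*169) - 18647) - 15074 = ((-57 - 169) - 18647) - 15074 = (-226 - 18647) - 15074 = -18873 - 15074 = -33947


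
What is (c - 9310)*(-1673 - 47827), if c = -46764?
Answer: 2775663000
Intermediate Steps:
(c - 9310)*(-1673 - 47827) = (-46764 - 9310)*(-1673 - 47827) = -56074*(-49500) = 2775663000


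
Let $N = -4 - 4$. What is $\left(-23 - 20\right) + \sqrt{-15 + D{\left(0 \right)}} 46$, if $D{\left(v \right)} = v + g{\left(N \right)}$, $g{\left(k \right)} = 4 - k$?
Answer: $-43 + 46 i \sqrt{3} \approx -43.0 + 79.674 i$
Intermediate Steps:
$N = -8$ ($N = -4 - 4 = -8$)
$D{\left(v \right)} = 12 + v$ ($D{\left(v \right)} = v + \left(4 - -8\right) = v + \left(4 + 8\right) = v + 12 = 12 + v$)
$\left(-23 - 20\right) + \sqrt{-15 + D{\left(0 \right)}} 46 = \left(-23 - 20\right) + \sqrt{-15 + \left(12 + 0\right)} 46 = -43 + \sqrt{-15 + 12} \cdot 46 = -43 + \sqrt{-3} \cdot 46 = -43 + i \sqrt{3} \cdot 46 = -43 + 46 i \sqrt{3}$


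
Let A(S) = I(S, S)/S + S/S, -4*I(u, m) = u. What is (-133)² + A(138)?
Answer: 70759/4 ≈ 17690.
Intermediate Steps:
I(u, m) = -u/4
A(S) = ¾ (A(S) = (-S/4)/S + S/S = -¼ + 1 = ¾)
(-133)² + A(138) = (-133)² + ¾ = 17689 + ¾ = 70759/4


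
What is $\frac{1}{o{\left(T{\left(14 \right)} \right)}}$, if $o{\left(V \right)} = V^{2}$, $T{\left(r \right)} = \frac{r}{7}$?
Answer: $\frac{1}{4} \approx 0.25$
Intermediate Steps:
$T{\left(r \right)} = \frac{r}{7}$ ($T{\left(r \right)} = r \frac{1}{7} = \frac{r}{7}$)
$\frac{1}{o{\left(T{\left(14 \right)} \right)}} = \frac{1}{\left(\frac{1}{7} \cdot 14\right)^{2}} = \frac{1}{2^{2}} = \frac{1}{4}$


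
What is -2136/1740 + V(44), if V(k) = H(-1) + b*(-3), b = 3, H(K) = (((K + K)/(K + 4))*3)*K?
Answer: -1193/145 ≈ -8.2276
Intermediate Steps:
H(K) = 6*K²/(4 + K) (H(K) = (((2*K)/(4 + K))*3)*K = ((2*K/(4 + K))*3)*K = (6*K/(4 + K))*K = 6*K²/(4 + K))
V(k) = -7 (V(k) = 6*(-1)²/(4 - 1) + 3*(-3) = 6*1/3 - 9 = 6*1*(⅓) - 9 = 2 - 9 = -7)
-2136/1740 + V(44) = -2136/1740 - 7 = -2136*1/1740 - 7 = -178/145 - 7 = -1193/145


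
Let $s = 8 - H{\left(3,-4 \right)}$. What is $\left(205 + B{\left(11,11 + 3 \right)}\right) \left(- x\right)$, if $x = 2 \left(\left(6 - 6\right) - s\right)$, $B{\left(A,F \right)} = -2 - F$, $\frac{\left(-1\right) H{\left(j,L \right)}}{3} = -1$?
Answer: $1890$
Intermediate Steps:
$H{\left(j,L \right)} = 3$ ($H{\left(j,L \right)} = \left(-3\right) \left(-1\right) = 3$)
$s = 5$ ($s = 8 - 3 = 5$)
$x = -10$ ($x = 2 \left(\left(6 - 6\right) - 5\right) = 2 \left(0 - 5\right) = 2 \left(-5\right) = -10$)
$\left(205 + B{\left(11,11 + 3 \right)}\right) \left(- x\right) = \left(205 - 16\right) \left(\left(-1\right) \left(-10\right)\right) = \left(205 - 16\right) 10 = 189 \cdot 10 = 1890$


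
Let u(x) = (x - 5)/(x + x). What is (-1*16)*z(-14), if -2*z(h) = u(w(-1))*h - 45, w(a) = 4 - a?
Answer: -360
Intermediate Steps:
u(x) = (-5 + x)/(2*x) (u(x) = (-5 + x)/((2*x)) = (-5 + x)*(1/(2*x)) = (-5 + x)/(2*x))
z(h) = 45/2 (z(h) = -(((-5 + (4 - 1*(-1)))/(2*(4 - 1*(-1))))*h - 45)/2 = -(((-5 + (4 + 1))/(2*(4 + 1)))*h - 45)/2 = -(((1/2)*(-5 + 5)/5)*h - 45)/2 = -(((1/2)*(1/5)*0)*h - 45)/2 = -(0*h - 45)/2 = -(0 - 45)/2 = -1/2*(-45) = 45/2)
(-1*16)*z(-14) = -1*16*(45/2) = -16*45/2 = -360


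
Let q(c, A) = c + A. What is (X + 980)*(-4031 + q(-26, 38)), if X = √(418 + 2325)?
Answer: -3938620 - 4019*√2743 ≈ -4.1491e+6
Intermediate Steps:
q(c, A) = A + c
X = √2743 ≈ 52.374
(X + 980)*(-4031 + q(-26, 38)) = (√2743 + 980)*(-4031 + (38 - 26)) = (980 + √2743)*(-4031 + 12) = (980 + √2743)*(-4019) = -3938620 - 4019*√2743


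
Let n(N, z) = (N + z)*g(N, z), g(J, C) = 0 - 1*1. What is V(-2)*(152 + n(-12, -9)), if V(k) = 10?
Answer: 1730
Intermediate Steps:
g(J, C) = -1 (g(J, C) = 0 - 1 = -1)
n(N, z) = -N - z (n(N, z) = (N + z)*(-1) = -N - z)
V(-2)*(152 + n(-12, -9)) = 10*(152 + (-1*(-12) - 1*(-9))) = 10*(152 + (12 + 9)) = 10*(152 + 21) = 10*173 = 1730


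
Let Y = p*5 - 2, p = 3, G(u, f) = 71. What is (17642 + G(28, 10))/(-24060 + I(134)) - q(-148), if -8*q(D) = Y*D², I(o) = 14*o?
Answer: 789599583/22184 ≈ 35593.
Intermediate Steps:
Y = 13 (Y = 3*5 - 2 = 15 - 2 = 13)
q(D) = -13*D²/8
(17642 + G(28, 10))/(-24060 + I(134)) - q(-148) = (17642 + 71)/(-24060 + 14*134) - (-13)*(-148)²/8 = 17713/(-24060 + 1876) - (-13)*21904/8 = 17713/(-22184) - 1*(-35594) = 17713*(-1/22184) + 35594 = -17713/22184 + 35594 = 789599583/22184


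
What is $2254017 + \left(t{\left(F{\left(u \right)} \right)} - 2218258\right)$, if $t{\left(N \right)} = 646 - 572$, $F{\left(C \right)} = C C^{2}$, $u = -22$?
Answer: $35833$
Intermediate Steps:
$F{\left(C \right)} = C^{3}$
$t{\left(N \right)} = 74$
$2254017 + \left(t{\left(F{\left(u \right)} \right)} - 2218258\right) = 2254017 + \left(74 - 2218258\right) = 2254017 - 2218184 = 35833$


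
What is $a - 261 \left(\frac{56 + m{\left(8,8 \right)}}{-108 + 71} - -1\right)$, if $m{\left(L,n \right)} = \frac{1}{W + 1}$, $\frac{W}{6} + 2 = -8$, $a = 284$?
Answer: $\frac{912292}{2183} \approx 417.91$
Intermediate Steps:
$W = -60$ ($W = -12 + 6 \left(-8\right) = -12 - 48 = -60$)
$m{\left(L,n \right)} = - \frac{1}{59}$ ($m{\left(L,n \right)} = \frac{1}{-60 + 1} = \frac{1}{-59} = - \frac{1}{59}$)
$a - 261 \left(\frac{56 + m{\left(8,8 \right)}}{-108 + 71} - -1\right) = 284 - 261 \left(\frac{56 - \frac{1}{59}}{-108 + 71} - -1\right) = 284 - 261 \left(\frac{3303}{59 \left(-37\right)} + 1\right) = 284 - 261 \left(\frac{3303}{59} \left(- \frac{1}{37}\right) + 1\right) = 284 - 261 \left(- \frac{3303}{2183} + 1\right) = 284 - - \frac{292320}{2183} = 284 + \frac{292320}{2183} = \frac{912292}{2183}$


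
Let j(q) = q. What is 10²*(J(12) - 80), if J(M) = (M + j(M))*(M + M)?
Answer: 49600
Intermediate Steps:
J(M) = 4*M² (J(M) = (M + M)*(M + M) = (2*M)*(2*M) = 4*M²)
10²*(J(12) - 80) = 10²*(4*12² - 80) = 100*(4*144 - 80) = 100*(576 - 80) = 100*496 = 49600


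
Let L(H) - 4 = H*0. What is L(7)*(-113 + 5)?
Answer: -432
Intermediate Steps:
L(H) = 4 (L(H) = 4 + H*0 = 4 + 0 = 4)
L(7)*(-113 + 5) = 4*(-113 + 5) = 4*(-108) = -432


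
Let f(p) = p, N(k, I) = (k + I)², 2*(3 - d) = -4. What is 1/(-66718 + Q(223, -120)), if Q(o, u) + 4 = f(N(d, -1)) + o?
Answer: -1/66483 ≈ -1.5041e-5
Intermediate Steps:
d = 5 (d = 3 - ½*(-4) = 3 + 2 = 5)
N(k, I) = (I + k)²
Q(o, u) = 12 + o (Q(o, u) = -4 + ((-1 + 5)² + o) = -4 + (4² + o) = -4 + (16 + o) = 12 + o)
1/(-66718 + Q(223, -120)) = 1/(-66718 + (12 + 223)) = 1/(-66718 + 235) = 1/(-66483) = -1/66483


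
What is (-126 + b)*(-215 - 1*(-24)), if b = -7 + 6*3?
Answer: 21965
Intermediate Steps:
b = 11 (b = -7 + 18 = 11)
(-126 + b)*(-215 - 1*(-24)) = (-126 + 11)*(-215 - 1*(-24)) = -115*(-215 + 24) = -115*(-191) = 21965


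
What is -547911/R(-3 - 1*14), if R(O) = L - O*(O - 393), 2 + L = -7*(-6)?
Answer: 8697/110 ≈ 79.064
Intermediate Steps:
L = 40 (L = -2 - 7*(-6) = -2 + 42 = 40)
R(O) = 40 - O*(-393 + O) (R(O) = 40 - O*(O - 393) = 40 - O*(-393 + O))
-547911/R(-3 - 1*14) = -547911/(40 - (-3 - 1*14)**2 + 393*(-3 - 1*14)) = -547911/(40 - (-3 - 14)**2 + 393*(-3 - 14)) = -547911/(40 - 1*(-17)**2 + 393*(-17)) = -547911/(40 - 1*289 - 6681) = -547911/(40 - 289 - 6681) = -547911/(-6930) = -547911*(-1/6930) = 8697/110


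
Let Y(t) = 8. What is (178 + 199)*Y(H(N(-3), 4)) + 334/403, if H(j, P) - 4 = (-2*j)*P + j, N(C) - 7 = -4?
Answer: 1215782/403 ≈ 3016.8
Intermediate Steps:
N(C) = 3 (N(C) = 7 - 4 = 3)
H(j, P) = 4 + j - 2*P*j (H(j, P) = 4 + ((-2*j)*P + j) = 4 + (-2*P*j + j) = 4 + (j - 2*P*j) = 4 + j - 2*P*j)
(178 + 199)*Y(H(N(-3), 4)) + 334/403 = (178 + 199)*8 + 334/403 = 377*8 + 334*(1/403) = 3016 + 334/403 = 1215782/403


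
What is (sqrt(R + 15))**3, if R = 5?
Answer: 40*sqrt(5) ≈ 89.443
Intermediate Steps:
(sqrt(R + 15))**3 = (sqrt(5 + 15))**3 = (sqrt(20))**3 = (2*sqrt(5))**3 = 40*sqrt(5)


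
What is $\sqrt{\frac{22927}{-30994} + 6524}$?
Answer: $\frac{\sqrt{6266426707426}}{30994} \approx 80.767$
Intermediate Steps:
$\sqrt{\frac{22927}{-30994} + 6524} = \sqrt{22927 \left(- \frac{1}{30994}\right) + 6524} = \sqrt{- \frac{22927}{30994} + 6524} = \sqrt{\frac{202181929}{30994}} = \frac{\sqrt{6266426707426}}{30994}$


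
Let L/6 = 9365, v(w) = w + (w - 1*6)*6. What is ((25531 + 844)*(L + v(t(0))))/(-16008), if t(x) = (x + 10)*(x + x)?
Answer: -246843625/2668 ≈ -92520.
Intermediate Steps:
t(x) = 2*x*(10 + x) (t(x) = (10 + x)*(2*x) = 2*x*(10 + x))
v(w) = -36 + 7*w (v(w) = w + (w - 6)*6 = w + (-6 + w)*6 = w + (-36 + 6*w) = -36 + 7*w)
L = 56190 (L = 6*9365 = 56190)
((25531 + 844)*(L + v(t(0))))/(-16008) = ((25531 + 844)*(56190 + (-36 + 7*(2*0*(10 + 0)))))/(-16008) = (26375*(56190 + (-36 + 7*(2*0*10))))*(-1/16008) = (26375*(56190 + (-36 + 7*0)))*(-1/16008) = (26375*(56190 + (-36 + 0)))*(-1/16008) = (26375*(56190 - 36))*(-1/16008) = (26375*56154)*(-1/16008) = 1481061750*(-1/16008) = -246843625/2668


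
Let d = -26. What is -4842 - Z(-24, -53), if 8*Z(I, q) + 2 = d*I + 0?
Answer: -19679/4 ≈ -4919.8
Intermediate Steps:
Z(I, q) = -¼ - 13*I/4 (Z(I, q) = -¼ + (-26*I + 0)/8 = -¼ + (-26*I)/8 = -¼ - 13*I/4)
-4842 - Z(-24, -53) = -4842 - (-¼ - 13/4*(-24)) = -4842 - (-¼ + 78) = -4842 - 1*311/4 = -4842 - 311/4 = -19679/4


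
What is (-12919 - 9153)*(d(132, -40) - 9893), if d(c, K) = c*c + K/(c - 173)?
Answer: -6816076392/41 ≈ -1.6625e+8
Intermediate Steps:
d(c, K) = c² + K/(-173 + c)
(-12919 - 9153)*(d(132, -40) - 9893) = (-12919 - 9153)*((-40 + 132³ - 173*132²)/(-173 + 132) - 9893) = -22072*((-40 + 2299968 - 173*17424)/(-41) - 9893) = -22072*(-(-40 + 2299968 - 3014352)/41 - 9893) = -22072*(-1/41*(-714424) - 9893) = -22072*(714424/41 - 9893) = -22072*308811/41 = -6816076392/41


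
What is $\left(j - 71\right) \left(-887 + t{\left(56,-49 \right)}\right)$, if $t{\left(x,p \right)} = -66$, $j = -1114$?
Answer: $1129305$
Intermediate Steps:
$\left(j - 71\right) \left(-887 + t{\left(56,-49 \right)}\right) = \left(-1114 - 71\right) \left(-887 - 66\right) = \left(-1185\right) \left(-953\right) = 1129305$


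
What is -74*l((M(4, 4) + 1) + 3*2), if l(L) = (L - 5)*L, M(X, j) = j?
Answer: -4884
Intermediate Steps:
l(L) = L*(-5 + L) (l(L) = (-5 + L)*L = L*(-5 + L))
-74*l((M(4, 4) + 1) + 3*2) = -74*((4 + 1) + 3*2)*(-5 + ((4 + 1) + 3*2)) = -74*(5 + 6)*(-5 + (5 + 6)) = -814*(-5 + 11) = -814*6 = -74*66 = -4884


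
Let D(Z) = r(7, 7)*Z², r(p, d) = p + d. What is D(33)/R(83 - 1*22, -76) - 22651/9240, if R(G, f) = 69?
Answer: 46436707/212520 ≈ 218.51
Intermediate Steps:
r(p, d) = d + p
D(Z) = 14*Z² (D(Z) = (7 + 7)*Z² = 14*Z²)
D(33)/R(83 - 1*22, -76) - 22651/9240 = (14*33²)/69 - 22651/9240 = (14*1089)*(1/69) - 22651*1/9240 = 15246*(1/69) - 22651/9240 = 5082/23 - 22651/9240 = 46436707/212520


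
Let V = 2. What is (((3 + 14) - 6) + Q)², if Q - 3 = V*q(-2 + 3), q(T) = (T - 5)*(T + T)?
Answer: 4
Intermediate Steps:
q(T) = 2*T*(-5 + T) (q(T) = (-5 + T)*(2*T) = 2*T*(-5 + T))
Q = -13 (Q = 3 + 2*(2*(-2 + 3)*(-5 + (-2 + 3))) = 3 + 2*(2*1*(-5 + 1)) = 3 + 2*(2*1*(-4)) = 3 + 2*(-8) = 3 - 16 = -13)
(((3 + 14) - 6) + Q)² = (((3 + 14) - 6) - 13)² = ((17 - 6) - 13)² = (11 - 13)² = (-2)² = 4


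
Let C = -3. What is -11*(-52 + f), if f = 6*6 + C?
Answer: 209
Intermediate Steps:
f = 33 (f = 6*6 - 3 = 36 - 3 = 33)
-11*(-52 + f) = -11*(-52 + 33) = -11*(-19) = 209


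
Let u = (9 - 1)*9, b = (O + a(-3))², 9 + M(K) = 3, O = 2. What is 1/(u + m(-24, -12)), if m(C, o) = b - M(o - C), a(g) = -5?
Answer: 1/87 ≈ 0.011494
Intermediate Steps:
M(K) = -6 (M(K) = -9 + 3 = -6)
b = 9 (b = (2 - 5)² = (-3)² = 9)
u = 72 (u = 8*9 = 72)
m(C, o) = 15 (m(C, o) = 9 - 1*(-6) = 9 + 6 = 15)
1/(u + m(-24, -12)) = 1/(72 + 15) = 1/87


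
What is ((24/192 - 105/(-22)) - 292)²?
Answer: 638320225/7744 ≈ 82428.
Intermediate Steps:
((24/192 - 105/(-22)) - 292)² = ((24*(1/192) - 105*(-1/22)) - 292)² = ((⅛ + 105/22) - 292)² = (431/88 - 292)² = (-25265/88)² = 638320225/7744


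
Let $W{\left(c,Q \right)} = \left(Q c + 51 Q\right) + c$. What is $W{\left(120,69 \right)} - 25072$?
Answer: $-13153$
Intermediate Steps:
$W{\left(c,Q \right)} = c + 51 Q + Q c$ ($W{\left(c,Q \right)} = \left(51 Q + Q c\right) + c = c + 51 Q + Q c$)
$W{\left(120,69 \right)} - 25072 = \left(120 + 51 \cdot 69 + 69 \cdot 120\right) - 25072 = \left(120 + 3519 + 8280\right) - 25072 = 11919 - 25072 = -13153$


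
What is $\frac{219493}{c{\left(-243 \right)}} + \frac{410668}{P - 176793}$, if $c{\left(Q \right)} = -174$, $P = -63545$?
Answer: $- \frac{26411982433}{20909406} \approx -1263.2$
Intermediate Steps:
$\frac{219493}{c{\left(-243 \right)}} + \frac{410668}{P - 176793} = \frac{219493}{-174} + \frac{410668}{-63545 - 176793} = 219493 \left(- \frac{1}{174}\right) + \frac{410668}{-63545 - 176793} = - \frac{219493}{174} + \frac{410668}{-240338} = - \frac{219493}{174} + 410668 \left(- \frac{1}{240338}\right) = - \frac{219493}{174} - \frac{205334}{120169} = - \frac{26411982433}{20909406}$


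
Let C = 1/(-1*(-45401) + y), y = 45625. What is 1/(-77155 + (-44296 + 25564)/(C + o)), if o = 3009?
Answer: -273897235/21134246265457 ≈ -1.2960e-5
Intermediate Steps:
C = 1/91026 (C = 1/(-1*(-45401) + 45625) = 1/(45401 + 45625) = 1/91026 ≈ 1.0986e-5)
1/(-77155 + (-44296 + 25564)/(C + o)) = 1/(-77155 + (-44296 + 25564)/(1/91026 + 3009)) = 1/(-77155 - 18732/273897235/91026) = 1/(-77155 - 18732*91026/273897235) = 1/(-77155 - 1705099032/273897235) = 1/(-21134246265457/273897235) = -273897235/21134246265457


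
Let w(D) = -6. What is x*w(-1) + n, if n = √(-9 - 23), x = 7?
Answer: -42 + 4*I*√2 ≈ -42.0 + 5.6569*I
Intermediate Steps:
n = 4*I*√2 (n = √(-32) = 4*I*√2 ≈ 5.6569*I)
x*w(-1) + n = 7*(-6) + 4*I*√2 = -42 + 4*I*√2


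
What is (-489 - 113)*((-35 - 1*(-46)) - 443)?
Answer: 260064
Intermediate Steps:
(-489 - 113)*((-35 - 1*(-46)) - 443) = -602*((-35 + 46) - 443) = -602*(11 - 443) = -602*(-432) = 260064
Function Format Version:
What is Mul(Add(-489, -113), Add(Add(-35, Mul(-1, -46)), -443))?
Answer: 260064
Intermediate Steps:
Mul(Add(-489, -113), Add(Add(-35, Mul(-1, -46)), -443)) = Mul(-602, Add(Add(-35, 46), -443)) = Mul(-602, Add(11, -443)) = Mul(-602, -432) = 260064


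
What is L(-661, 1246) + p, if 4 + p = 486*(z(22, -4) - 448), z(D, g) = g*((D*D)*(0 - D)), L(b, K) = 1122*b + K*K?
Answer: 21292854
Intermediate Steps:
L(b, K) = K² + 1122*b (L(b, K) = 1122*b + K² = K² + 1122*b)
z(D, g) = -g*D³ (z(D, g) = g*(D²*(-D)) = g*(-D³) = -g*D³)
p = 20481980 (p = -4 + 486*(-1*(-4)*22³ - 448) = -4 + 486*(-1*(-4)*10648 - 448) = -4 + 486*(42592 - 448) = -4 + 486*42144 = -4 + 20481984 = 20481980)
L(-661, 1246) + p = (1246² + 1122*(-661)) + 20481980 = (1552516 - 741642) + 20481980 = 810874 + 20481980 = 21292854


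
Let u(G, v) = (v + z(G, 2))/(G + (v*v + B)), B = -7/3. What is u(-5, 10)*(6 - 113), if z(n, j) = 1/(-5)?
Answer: -15729/1390 ≈ -11.316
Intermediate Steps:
z(n, j) = -1/5
B = -7/3 (B = -7*1/3 = -7/3 ≈ -2.3333)
u(G, v) = (-1/5 + v)/(-7/3 + G + v**2) (u(G, v) = (v - 1/5)/(G + (v*v - 7/3)) = (-1/5 + v)/(G + (v**2 - 7/3)) = (-1/5 + v)/(G + (-7/3 + v**2)) = (-1/5 + v)/(-7/3 + G + v**2))
u(-5, 10)*(6 - 113) = (3*(-1 + 5*10)/(5*(-7 + 3*(-5) + 3*10**2)))*(6 - 113) = (3*(-1 + 50)/(5*(-7 - 15 + 3*100)))*(-107) = ((3/5)*49/(-7 - 15 + 300))*(-107) = ((3/5)*49/278)*(-107) = ((3/5)*(1/278)*49)*(-107) = (147/1390)*(-107) = -15729/1390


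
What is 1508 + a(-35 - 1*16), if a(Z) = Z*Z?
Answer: 4109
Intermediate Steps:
a(Z) = Z²
1508 + a(-35 - 1*16) = 1508 + (-35 - 1*16)² = 1508 + (-35 - 16)² = 1508 + (-51)² = 1508 + 2601 = 4109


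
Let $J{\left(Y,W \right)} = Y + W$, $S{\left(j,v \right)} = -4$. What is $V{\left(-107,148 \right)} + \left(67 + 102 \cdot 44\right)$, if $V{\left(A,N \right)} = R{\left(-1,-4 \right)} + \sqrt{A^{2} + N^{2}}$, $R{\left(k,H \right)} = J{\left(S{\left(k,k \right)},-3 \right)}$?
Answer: $4548 + \sqrt{33353} \approx 4730.6$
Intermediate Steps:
$J{\left(Y,W \right)} = W + Y$
$R{\left(k,H \right)} = -7$ ($R{\left(k,H \right)} = -3 - 4 = -7$)
$V{\left(A,N \right)} = -7 + \sqrt{A^{2} + N^{2}}$
$V{\left(-107,148 \right)} + \left(67 + 102 \cdot 44\right) = \left(-7 + \sqrt{\left(-107\right)^{2} + 148^{2}}\right) + \left(67 + 102 \cdot 44\right) = \left(-7 + \sqrt{11449 + 21904}\right) + \left(67 + 4488\right) = \left(-7 + \sqrt{33353}\right) + 4555 = 4548 + \sqrt{33353}$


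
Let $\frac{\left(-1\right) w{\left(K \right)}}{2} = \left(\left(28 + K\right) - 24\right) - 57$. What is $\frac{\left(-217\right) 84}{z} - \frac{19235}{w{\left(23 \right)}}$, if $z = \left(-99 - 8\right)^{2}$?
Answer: $- \frac{44263039}{137388} \approx -322.18$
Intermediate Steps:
$w{\left(K \right)} = 106 - 2 K$ ($w{\left(K \right)} = - 2 \left(\left(\left(28 + K\right) - 24\right) - 57\right) = - 2 \left(\left(4 + K\right) - 57\right) = - 2 \left(-53 + K\right) = 106 - 2 K$)
$z = 11449$ ($z = \left(-107\right)^{2} = 11449$)
$\frac{\left(-217\right) 84}{z} - \frac{19235}{w{\left(23 \right)}} = \frac{\left(-217\right) 84}{11449} - \frac{19235}{106 - 46} = \left(-18228\right) \frac{1}{11449} - \frac{19235}{106 - 46} = - \frac{18228}{11449} - \frac{19235}{60} = - \frac{18228}{11449} - \frac{3847}{12} = - \frac{44263039}{137388}$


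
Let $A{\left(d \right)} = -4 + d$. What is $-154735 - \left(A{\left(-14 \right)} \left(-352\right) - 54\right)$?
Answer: $-161017$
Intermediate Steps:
$-154735 - \left(A{\left(-14 \right)} \left(-352\right) - 54\right) = -154735 - \left(\left(-4 - 14\right) \left(-352\right) - 54\right) = -154735 - \left(\left(-18\right) \left(-352\right) - 54\right) = -154735 - \left(6336 - 54\right) = -154735 - 6282 = -161017$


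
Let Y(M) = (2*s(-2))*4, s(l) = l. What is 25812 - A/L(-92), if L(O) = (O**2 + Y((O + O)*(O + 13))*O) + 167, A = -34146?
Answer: 260812782/10103 ≈ 25815.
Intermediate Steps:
Y(M) = -16 (Y(M) = (2*(-2))*4 = -4*4 = -16)
L(O) = 167 + O**2 - 16*O (L(O) = (O**2 - 16*O) + 167 = 167 + O**2 - 16*O)
25812 - A/L(-92) = 25812 - (-34146)/(167 + (-92)**2 - 16*(-92)) = 25812 - (-34146)/(167 + 8464 + 1472) = 25812 - (-34146)/10103 = 25812 - 1*(-34146/10103) = 25812 + 34146/10103 = 260812782/10103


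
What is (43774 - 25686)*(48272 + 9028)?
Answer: 1036442400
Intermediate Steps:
(43774 - 25686)*(48272 + 9028) = 18088*57300 = 1036442400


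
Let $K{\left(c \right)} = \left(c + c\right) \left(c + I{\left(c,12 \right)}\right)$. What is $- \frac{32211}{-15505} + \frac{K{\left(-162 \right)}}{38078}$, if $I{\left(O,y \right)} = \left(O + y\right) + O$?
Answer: $\frac{22833711}{3736705} \approx 6.1107$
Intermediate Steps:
$I{\left(O,y \right)} = y + 2 O$
$K{\left(c \right)} = 2 c \left(12 + 3 c\right)$ ($K{\left(c \right)} = \left(c + c\right) \left(c + \left(12 + 2 c\right)\right) = 2 c \left(12 + 3 c\right)$)
$- \frac{32211}{-15505} + \frac{K{\left(-162 \right)}}{38078} = - \frac{32211}{-15505} + \frac{6 \left(-162\right) \left(4 - 162\right)}{38078} = \left(-32211\right) \left(- \frac{1}{15505}\right) + 6 \left(-162\right) \left(-158\right) \frac{1}{38078} = \frac{32211}{15505} + 153576 \cdot \frac{1}{38078} = \frac{32211}{15505} + \frac{972}{241} = \frac{22833711}{3736705}$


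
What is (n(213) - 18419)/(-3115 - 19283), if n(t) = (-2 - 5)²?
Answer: 9185/11199 ≈ 0.82016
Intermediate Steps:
n(t) = 49 (n(t) = (-7)² = 49)
(n(213) - 18419)/(-3115 - 19283) = (49 - 18419)/(-3115 - 19283) = -18370/(-22398) = -18370*(-1/22398) = 9185/11199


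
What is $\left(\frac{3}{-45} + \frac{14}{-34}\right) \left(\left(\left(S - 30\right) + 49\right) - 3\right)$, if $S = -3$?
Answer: $- \frac{1586}{255} \approx -6.2196$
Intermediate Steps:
$\left(\frac{3}{-45} + \frac{14}{-34}\right) \left(\left(\left(S - 30\right) + 49\right) - 3\right) = \left(\frac{3}{-45} + \frac{14}{-34}\right) \left(\left(\left(-3 - 30\right) + 49\right) - 3\right) = \left(3 \left(- \frac{1}{45}\right) + 14 \left(- \frac{1}{34}\right)\right) \left(\left(-33 + 49\right) - 3\right) = \left(- \frac{1}{15} - \frac{7}{17}\right) \left(16 - 3\right) = \left(- \frac{122}{255}\right) 13 = - \frac{1586}{255}$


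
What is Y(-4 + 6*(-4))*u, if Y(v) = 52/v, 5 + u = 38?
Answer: -429/7 ≈ -61.286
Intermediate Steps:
u = 33 (u = -5 + 38 = 33)
Y(-4 + 6*(-4))*u = (52/(-4 + 6*(-4)))*33 = (52/(-4 - 24))*33 = (52/(-28))*33 = (52*(-1/28))*33 = -13/7*33 = -429/7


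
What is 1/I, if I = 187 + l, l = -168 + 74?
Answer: 1/93 ≈ 0.010753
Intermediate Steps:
l = -94
I = 93 (I = 187 - 94 = 93)
1/I = 1/93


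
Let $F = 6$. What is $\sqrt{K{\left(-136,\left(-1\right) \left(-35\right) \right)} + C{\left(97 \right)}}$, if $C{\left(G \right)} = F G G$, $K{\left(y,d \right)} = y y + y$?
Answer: $\sqrt{74814} \approx 273.52$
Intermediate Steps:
$K{\left(y,d \right)} = y + y^{2}$ ($K{\left(y,d \right)} = y^{2} + y = y + y^{2}$)
$C{\left(G \right)} = 6 G^{2}$ ($C{\left(G \right)} = 6 G G = 6 G^{2}$)
$\sqrt{K{\left(-136,\left(-1\right) \left(-35\right) \right)} + C{\left(97 \right)}} = \sqrt{- 136 \left(1 - 136\right) + 6 \cdot 97^{2}} = \sqrt{\left(-136\right) \left(-135\right) + 6 \cdot 9409} = \sqrt{18360 + 56454} = \sqrt{74814}$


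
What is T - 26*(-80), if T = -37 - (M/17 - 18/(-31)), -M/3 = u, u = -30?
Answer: 1073565/527 ≈ 2037.1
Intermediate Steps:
M = 90 (M = -3*(-30) = 90)
T = -22595/527 (T = -37 - (90/17 - 18/(-31)) = -37 - (90*(1/17) - 18*(-1/31)) = -37 - (90/17 + 18/31) = -37 - 1*3096/527 = -37 - 3096/527 = -22595/527 ≈ -42.875)
T - 26*(-80) = -22595/527 - 26*(-80) = -22595/527 + 2080 = 1073565/527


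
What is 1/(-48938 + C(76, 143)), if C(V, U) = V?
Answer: -1/48862 ≈ -2.0466e-5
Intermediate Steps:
1/(-48938 + C(76, 143)) = 1/(-48938 + 76) = 1/(-48862) = -1/48862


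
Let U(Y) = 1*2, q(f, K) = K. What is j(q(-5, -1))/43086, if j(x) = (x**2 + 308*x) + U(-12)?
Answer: -305/43086 ≈ -0.0070789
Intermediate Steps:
U(Y) = 2
j(x) = 2 + x**2 + 308*x (j(x) = (x**2 + 308*x) + 2 = 2 + x**2 + 308*x)
j(q(-5, -1))/43086 = (2 + (-1)**2 + 308*(-1))/43086 = (2 + 1 - 308)*(1/43086) = -305*1/43086 = -305/43086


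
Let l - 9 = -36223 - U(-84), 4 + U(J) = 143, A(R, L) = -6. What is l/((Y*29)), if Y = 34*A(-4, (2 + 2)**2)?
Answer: 36353/5916 ≈ 6.1449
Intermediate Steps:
Y = -204 (Y = 34*(-6) = -204)
U(J) = 139 (U(J) = -4 + 143 = 139)
l = -36353 (l = 9 + (-36223 - 1*139) = 9 + (-36223 - 139) = 9 - 36362 = -36353)
l/((Y*29)) = -36353/((-204*29)) = -36353/(-5916) = -36353*(-1/5916) = 36353/5916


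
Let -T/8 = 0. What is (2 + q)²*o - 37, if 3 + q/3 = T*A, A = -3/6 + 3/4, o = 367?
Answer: 17946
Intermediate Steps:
T = 0 (T = -8*0 = 0)
A = ¼ (A = -3*⅙ + 3*(¼) = -½ + ¾ = ¼ ≈ 0.25000)
q = -9 (q = -9 + 3*(0*(¼)) = -9 + 3*0 = -9 + 0 = -9)
(2 + q)²*o - 37 = (2 - 9)²*367 - 37 = (-7)²*367 - 37 = 49*367 - 37 = 17983 - 37 = 17946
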